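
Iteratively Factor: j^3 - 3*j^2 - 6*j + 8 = (j + 2)*(j^2 - 5*j + 4) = (j - 4)*(j + 2)*(j - 1)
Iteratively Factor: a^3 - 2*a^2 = (a)*(a^2 - 2*a) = a^2*(a - 2)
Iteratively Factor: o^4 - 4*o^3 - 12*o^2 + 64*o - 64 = (o - 2)*(o^3 - 2*o^2 - 16*o + 32) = (o - 2)*(o + 4)*(o^2 - 6*o + 8) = (o - 4)*(o - 2)*(o + 4)*(o - 2)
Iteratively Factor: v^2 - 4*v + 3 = (v - 1)*(v - 3)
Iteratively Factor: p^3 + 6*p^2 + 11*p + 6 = (p + 2)*(p^2 + 4*p + 3) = (p + 2)*(p + 3)*(p + 1)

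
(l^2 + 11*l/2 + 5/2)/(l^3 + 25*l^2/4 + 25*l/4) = 2*(2*l + 1)/(l*(4*l + 5))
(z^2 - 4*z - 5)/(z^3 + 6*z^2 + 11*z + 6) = (z - 5)/(z^2 + 5*z + 6)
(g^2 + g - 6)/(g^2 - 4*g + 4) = (g + 3)/(g - 2)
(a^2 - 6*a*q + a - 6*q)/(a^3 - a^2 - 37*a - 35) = (a - 6*q)/(a^2 - 2*a - 35)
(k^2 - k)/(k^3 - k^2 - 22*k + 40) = k*(k - 1)/(k^3 - k^2 - 22*k + 40)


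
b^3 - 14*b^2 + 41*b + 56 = (b - 8)*(b - 7)*(b + 1)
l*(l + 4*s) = l^2 + 4*l*s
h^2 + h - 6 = (h - 2)*(h + 3)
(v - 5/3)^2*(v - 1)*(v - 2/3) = v^4 - 5*v^3 + 9*v^2 - 185*v/27 + 50/27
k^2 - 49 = (k - 7)*(k + 7)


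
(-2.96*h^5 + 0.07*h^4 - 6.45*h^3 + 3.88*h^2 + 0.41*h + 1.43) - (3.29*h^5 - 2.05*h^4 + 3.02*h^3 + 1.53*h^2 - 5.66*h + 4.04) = -6.25*h^5 + 2.12*h^4 - 9.47*h^3 + 2.35*h^2 + 6.07*h - 2.61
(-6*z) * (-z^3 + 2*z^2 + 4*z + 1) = 6*z^4 - 12*z^3 - 24*z^2 - 6*z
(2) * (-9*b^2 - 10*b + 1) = -18*b^2 - 20*b + 2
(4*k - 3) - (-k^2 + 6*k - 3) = k^2 - 2*k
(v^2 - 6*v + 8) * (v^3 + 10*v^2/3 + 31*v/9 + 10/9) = v^5 - 8*v^4/3 - 77*v^3/9 + 64*v^2/9 + 188*v/9 + 80/9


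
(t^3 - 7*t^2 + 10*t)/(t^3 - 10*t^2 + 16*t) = (t - 5)/(t - 8)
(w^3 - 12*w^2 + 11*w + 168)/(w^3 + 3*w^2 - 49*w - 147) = (w - 8)/(w + 7)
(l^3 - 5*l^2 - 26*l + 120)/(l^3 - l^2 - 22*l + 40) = (l - 6)/(l - 2)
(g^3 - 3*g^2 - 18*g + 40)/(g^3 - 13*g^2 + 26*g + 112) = (g^3 - 3*g^2 - 18*g + 40)/(g^3 - 13*g^2 + 26*g + 112)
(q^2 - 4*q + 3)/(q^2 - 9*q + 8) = (q - 3)/(q - 8)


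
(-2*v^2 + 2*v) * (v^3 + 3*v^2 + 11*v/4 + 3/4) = -2*v^5 - 4*v^4 + v^3/2 + 4*v^2 + 3*v/2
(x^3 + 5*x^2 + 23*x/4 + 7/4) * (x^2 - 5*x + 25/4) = x^5 - 13*x^3 + 17*x^2/4 + 435*x/16 + 175/16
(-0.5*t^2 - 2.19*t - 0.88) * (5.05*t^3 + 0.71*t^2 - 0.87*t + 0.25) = -2.525*t^5 - 11.4145*t^4 - 5.5639*t^3 + 1.1555*t^2 + 0.2181*t - 0.22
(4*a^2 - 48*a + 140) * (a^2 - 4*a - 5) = 4*a^4 - 64*a^3 + 312*a^2 - 320*a - 700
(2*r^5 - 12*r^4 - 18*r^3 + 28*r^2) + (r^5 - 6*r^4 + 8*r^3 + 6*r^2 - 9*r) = 3*r^5 - 18*r^4 - 10*r^3 + 34*r^2 - 9*r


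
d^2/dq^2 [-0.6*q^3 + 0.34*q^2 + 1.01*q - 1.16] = 0.68 - 3.6*q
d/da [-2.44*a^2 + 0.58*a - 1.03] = 0.58 - 4.88*a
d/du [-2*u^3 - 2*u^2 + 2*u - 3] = -6*u^2 - 4*u + 2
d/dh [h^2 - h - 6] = 2*h - 1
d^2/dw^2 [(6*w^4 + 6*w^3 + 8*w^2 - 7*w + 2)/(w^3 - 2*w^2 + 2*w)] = 2*(32*w^6 - 129*w^5 + 78*w^4 + 10*w^3 + 36*w^2 - 24*w + 8)/(w^3*(w^6 - 6*w^5 + 18*w^4 - 32*w^3 + 36*w^2 - 24*w + 8))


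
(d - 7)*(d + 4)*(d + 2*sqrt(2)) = d^3 - 3*d^2 + 2*sqrt(2)*d^2 - 28*d - 6*sqrt(2)*d - 56*sqrt(2)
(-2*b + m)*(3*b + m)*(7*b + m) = -42*b^3 + b^2*m + 8*b*m^2 + m^3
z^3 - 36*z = z*(z - 6)*(z + 6)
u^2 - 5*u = u*(u - 5)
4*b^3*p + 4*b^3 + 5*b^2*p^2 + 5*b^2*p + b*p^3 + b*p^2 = (b + p)*(4*b + p)*(b*p + b)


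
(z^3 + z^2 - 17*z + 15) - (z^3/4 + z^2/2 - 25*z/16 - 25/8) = 3*z^3/4 + z^2/2 - 247*z/16 + 145/8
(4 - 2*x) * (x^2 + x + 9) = -2*x^3 + 2*x^2 - 14*x + 36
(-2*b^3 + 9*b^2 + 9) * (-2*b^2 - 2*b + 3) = 4*b^5 - 14*b^4 - 24*b^3 + 9*b^2 - 18*b + 27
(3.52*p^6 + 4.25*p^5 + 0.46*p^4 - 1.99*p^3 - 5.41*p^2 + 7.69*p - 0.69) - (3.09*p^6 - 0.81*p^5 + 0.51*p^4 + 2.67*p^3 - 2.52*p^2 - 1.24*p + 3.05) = 0.43*p^6 + 5.06*p^5 - 0.05*p^4 - 4.66*p^3 - 2.89*p^2 + 8.93*p - 3.74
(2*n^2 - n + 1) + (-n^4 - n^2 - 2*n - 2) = -n^4 + n^2 - 3*n - 1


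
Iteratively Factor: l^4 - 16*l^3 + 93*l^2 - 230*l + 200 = (l - 4)*(l^3 - 12*l^2 + 45*l - 50) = (l - 5)*(l - 4)*(l^2 - 7*l + 10) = (l - 5)*(l - 4)*(l - 2)*(l - 5)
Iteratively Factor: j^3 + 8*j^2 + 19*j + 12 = (j + 1)*(j^2 + 7*j + 12) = (j + 1)*(j + 3)*(j + 4)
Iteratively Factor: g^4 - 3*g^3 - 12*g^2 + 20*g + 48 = (g + 2)*(g^3 - 5*g^2 - 2*g + 24) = (g - 4)*(g + 2)*(g^2 - g - 6) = (g - 4)*(g + 2)^2*(g - 3)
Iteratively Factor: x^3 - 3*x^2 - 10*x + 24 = (x - 4)*(x^2 + x - 6) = (x - 4)*(x + 3)*(x - 2)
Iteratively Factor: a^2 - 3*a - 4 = (a - 4)*(a + 1)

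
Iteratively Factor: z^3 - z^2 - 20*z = (z + 4)*(z^2 - 5*z) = (z - 5)*(z + 4)*(z)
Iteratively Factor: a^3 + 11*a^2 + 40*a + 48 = (a + 4)*(a^2 + 7*a + 12) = (a + 3)*(a + 4)*(a + 4)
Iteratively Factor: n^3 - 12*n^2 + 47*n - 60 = (n - 3)*(n^2 - 9*n + 20) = (n - 5)*(n - 3)*(n - 4)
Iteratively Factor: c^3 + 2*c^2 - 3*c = (c)*(c^2 + 2*c - 3) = c*(c - 1)*(c + 3)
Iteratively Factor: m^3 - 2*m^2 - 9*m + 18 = (m - 3)*(m^2 + m - 6) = (m - 3)*(m + 3)*(m - 2)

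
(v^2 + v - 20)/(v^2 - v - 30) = (v - 4)/(v - 6)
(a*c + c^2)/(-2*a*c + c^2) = (-a - c)/(2*a - c)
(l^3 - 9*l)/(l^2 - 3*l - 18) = l*(l - 3)/(l - 6)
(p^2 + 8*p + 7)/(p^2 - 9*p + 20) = (p^2 + 8*p + 7)/(p^2 - 9*p + 20)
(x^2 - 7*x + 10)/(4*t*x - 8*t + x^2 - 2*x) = (x - 5)/(4*t + x)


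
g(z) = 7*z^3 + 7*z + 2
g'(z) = 21*z^2 + 7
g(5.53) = 1224.50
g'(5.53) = 649.20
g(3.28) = 271.97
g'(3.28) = 232.93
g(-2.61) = -140.73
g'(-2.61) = 150.05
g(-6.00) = -1552.00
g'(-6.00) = 763.00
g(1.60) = 41.87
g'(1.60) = 60.76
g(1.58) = 40.67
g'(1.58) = 59.42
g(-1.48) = -31.05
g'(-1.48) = 53.00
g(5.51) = 1211.56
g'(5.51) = 644.56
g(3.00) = 212.00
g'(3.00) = 196.00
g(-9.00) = -5164.00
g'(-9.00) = 1708.00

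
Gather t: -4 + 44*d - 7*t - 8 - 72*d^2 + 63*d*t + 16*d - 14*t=-72*d^2 + 60*d + t*(63*d - 21) - 12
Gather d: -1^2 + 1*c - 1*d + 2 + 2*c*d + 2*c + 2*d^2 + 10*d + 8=3*c + 2*d^2 + d*(2*c + 9) + 9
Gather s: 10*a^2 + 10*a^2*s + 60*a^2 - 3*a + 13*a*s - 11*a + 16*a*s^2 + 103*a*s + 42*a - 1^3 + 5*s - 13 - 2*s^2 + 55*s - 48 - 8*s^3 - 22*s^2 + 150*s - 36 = 70*a^2 + 28*a - 8*s^3 + s^2*(16*a - 24) + s*(10*a^2 + 116*a + 210) - 98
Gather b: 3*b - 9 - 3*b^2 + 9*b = -3*b^2 + 12*b - 9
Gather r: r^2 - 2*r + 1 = r^2 - 2*r + 1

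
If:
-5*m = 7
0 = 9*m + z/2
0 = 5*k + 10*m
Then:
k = 14/5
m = -7/5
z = 126/5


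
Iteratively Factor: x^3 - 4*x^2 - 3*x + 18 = (x - 3)*(x^2 - x - 6) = (x - 3)^2*(x + 2)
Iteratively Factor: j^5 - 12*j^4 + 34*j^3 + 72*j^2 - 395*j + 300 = (j - 5)*(j^4 - 7*j^3 - j^2 + 67*j - 60) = (j - 5)*(j - 1)*(j^3 - 6*j^2 - 7*j + 60) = (j - 5)*(j - 4)*(j - 1)*(j^2 - 2*j - 15) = (j - 5)^2*(j - 4)*(j - 1)*(j + 3)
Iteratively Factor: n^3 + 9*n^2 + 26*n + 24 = (n + 2)*(n^2 + 7*n + 12) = (n + 2)*(n + 3)*(n + 4)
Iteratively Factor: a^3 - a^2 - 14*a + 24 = (a + 4)*(a^2 - 5*a + 6) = (a - 3)*(a + 4)*(a - 2)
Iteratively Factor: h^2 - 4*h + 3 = (h - 3)*(h - 1)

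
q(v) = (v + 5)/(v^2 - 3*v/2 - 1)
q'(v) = (3/2 - 2*v)*(v + 5)/(v^2 - 3*v/2 - 1)^2 + 1/(v^2 - 3*v/2 - 1)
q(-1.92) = 0.55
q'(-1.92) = 0.71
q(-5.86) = -0.02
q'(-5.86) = 0.02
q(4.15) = 0.92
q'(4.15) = -0.52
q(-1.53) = 0.95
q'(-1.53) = 1.47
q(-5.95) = -0.02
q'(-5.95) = 0.02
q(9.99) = 0.18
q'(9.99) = -0.03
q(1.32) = -5.11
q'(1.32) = -5.51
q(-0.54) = 43.90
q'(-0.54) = 1124.57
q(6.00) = 0.42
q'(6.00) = -0.13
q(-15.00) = -0.04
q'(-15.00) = 0.00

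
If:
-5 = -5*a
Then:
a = 1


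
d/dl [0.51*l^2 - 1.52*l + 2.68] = 1.02*l - 1.52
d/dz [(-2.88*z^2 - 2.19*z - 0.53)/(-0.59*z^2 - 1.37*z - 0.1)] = (2.6535*z^2 - 0.0493999999999999*z - 0.5071)/(0.3481*z^4 + 1.6166*z^3 + 1.9949*z^2 + 0.274*z + 0.01)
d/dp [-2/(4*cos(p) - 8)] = -sin(p)/(2*(cos(p) - 2)^2)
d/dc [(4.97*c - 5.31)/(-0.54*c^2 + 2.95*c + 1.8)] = (2.6838*c^2 - 5.7348*c + 24.6105)/(0.2916*c^4 - 3.186*c^3 + 6.7585*c^2 + 10.62*c + 3.24)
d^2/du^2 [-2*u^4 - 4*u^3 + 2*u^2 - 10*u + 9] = -24*u^2 - 24*u + 4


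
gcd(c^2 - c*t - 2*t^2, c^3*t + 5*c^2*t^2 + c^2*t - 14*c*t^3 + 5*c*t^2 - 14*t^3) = -c + 2*t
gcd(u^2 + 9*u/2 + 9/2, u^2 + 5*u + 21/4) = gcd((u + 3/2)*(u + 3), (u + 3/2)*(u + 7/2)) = u + 3/2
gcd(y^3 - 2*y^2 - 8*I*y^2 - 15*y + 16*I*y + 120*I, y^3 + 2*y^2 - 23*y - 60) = y^2 - 2*y - 15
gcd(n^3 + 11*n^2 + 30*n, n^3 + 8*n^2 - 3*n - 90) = n^2 + 11*n + 30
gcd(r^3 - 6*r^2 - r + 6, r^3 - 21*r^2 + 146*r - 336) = r - 6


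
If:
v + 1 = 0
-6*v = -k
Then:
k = -6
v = -1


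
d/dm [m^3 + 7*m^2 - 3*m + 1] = 3*m^2 + 14*m - 3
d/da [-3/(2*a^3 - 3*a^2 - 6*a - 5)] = 18*(a^2 - a - 1)/(-2*a^3 + 3*a^2 + 6*a + 5)^2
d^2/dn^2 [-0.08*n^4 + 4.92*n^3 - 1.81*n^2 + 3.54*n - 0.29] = -0.96*n^2 + 29.52*n - 3.62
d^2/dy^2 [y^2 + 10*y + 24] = 2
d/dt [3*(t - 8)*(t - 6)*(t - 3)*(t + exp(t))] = 3*t^3*exp(t) + 12*t^3 - 42*t^2*exp(t) - 153*t^2 + 168*t*exp(t) + 540*t - 162*exp(t) - 432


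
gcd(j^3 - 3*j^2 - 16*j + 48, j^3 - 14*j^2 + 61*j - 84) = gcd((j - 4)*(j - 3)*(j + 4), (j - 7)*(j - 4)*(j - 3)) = j^2 - 7*j + 12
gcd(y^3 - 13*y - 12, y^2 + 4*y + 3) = y^2 + 4*y + 3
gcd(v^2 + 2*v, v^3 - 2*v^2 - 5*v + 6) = v + 2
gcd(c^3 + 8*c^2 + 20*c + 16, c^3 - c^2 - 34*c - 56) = c^2 + 6*c + 8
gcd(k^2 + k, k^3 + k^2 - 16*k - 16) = k + 1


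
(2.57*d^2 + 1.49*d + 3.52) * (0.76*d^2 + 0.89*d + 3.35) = 1.9532*d^4 + 3.4197*d^3 + 12.6108*d^2 + 8.1243*d + 11.792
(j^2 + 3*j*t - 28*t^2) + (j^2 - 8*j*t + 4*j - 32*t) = 2*j^2 - 5*j*t + 4*j - 28*t^2 - 32*t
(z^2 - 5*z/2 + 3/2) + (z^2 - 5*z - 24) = 2*z^2 - 15*z/2 - 45/2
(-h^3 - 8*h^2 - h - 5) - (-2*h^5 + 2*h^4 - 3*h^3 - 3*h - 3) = 2*h^5 - 2*h^4 + 2*h^3 - 8*h^2 + 2*h - 2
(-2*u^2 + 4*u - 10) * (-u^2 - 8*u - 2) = 2*u^4 + 12*u^3 - 18*u^2 + 72*u + 20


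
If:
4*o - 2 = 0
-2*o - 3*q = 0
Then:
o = 1/2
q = -1/3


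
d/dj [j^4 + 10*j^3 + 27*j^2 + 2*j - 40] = 4*j^3 + 30*j^2 + 54*j + 2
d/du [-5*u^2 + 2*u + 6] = 2 - 10*u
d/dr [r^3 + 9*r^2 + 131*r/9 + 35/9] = 3*r^2 + 18*r + 131/9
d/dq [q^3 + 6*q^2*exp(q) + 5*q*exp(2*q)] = 6*q^2*exp(q) + 3*q^2 + 10*q*exp(2*q) + 12*q*exp(q) + 5*exp(2*q)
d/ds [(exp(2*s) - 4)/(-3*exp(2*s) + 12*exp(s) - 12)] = 4*exp(s)/(3*(exp(2*s) - 4*exp(s) + 4))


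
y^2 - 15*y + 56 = (y - 8)*(y - 7)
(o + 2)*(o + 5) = o^2 + 7*o + 10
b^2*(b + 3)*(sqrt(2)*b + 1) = sqrt(2)*b^4 + b^3 + 3*sqrt(2)*b^3 + 3*b^2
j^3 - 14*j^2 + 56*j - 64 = (j - 8)*(j - 4)*(j - 2)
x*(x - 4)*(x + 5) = x^3 + x^2 - 20*x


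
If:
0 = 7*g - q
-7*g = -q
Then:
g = q/7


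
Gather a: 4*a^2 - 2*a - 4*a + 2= 4*a^2 - 6*a + 2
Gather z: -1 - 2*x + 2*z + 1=-2*x + 2*z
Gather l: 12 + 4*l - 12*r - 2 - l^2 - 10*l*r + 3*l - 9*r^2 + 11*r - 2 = -l^2 + l*(7 - 10*r) - 9*r^2 - r + 8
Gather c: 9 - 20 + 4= -7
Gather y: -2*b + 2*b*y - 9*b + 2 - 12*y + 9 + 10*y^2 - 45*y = -11*b + 10*y^2 + y*(2*b - 57) + 11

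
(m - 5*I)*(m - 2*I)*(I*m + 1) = I*m^3 + 8*m^2 - 17*I*m - 10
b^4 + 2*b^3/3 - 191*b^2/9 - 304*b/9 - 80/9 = (b - 5)*(b + 1/3)*(b + 4/3)*(b + 4)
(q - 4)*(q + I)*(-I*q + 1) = -I*q^3 + 2*q^2 + 4*I*q^2 - 8*q + I*q - 4*I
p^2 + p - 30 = (p - 5)*(p + 6)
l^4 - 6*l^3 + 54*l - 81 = (l - 3)^3*(l + 3)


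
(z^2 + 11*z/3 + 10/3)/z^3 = (3*z^2 + 11*z + 10)/(3*z^3)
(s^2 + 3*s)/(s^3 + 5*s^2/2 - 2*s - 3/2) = 2*s/(2*s^2 - s - 1)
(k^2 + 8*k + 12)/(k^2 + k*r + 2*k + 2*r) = (k + 6)/(k + r)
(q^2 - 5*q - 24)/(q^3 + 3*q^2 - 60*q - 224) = (q + 3)/(q^2 + 11*q + 28)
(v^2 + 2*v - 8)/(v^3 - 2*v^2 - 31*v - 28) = (v - 2)/(v^2 - 6*v - 7)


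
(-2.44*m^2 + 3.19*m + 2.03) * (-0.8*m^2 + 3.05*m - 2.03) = 1.952*m^4 - 9.994*m^3 + 13.0587*m^2 - 0.2842*m - 4.1209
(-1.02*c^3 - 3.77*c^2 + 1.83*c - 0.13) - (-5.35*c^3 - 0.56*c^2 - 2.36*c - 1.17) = 4.33*c^3 - 3.21*c^2 + 4.19*c + 1.04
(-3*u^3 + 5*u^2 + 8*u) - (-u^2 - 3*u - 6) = -3*u^3 + 6*u^2 + 11*u + 6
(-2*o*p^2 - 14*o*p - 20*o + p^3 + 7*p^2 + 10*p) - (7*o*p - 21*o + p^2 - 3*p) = -2*o*p^2 - 21*o*p + o + p^3 + 6*p^2 + 13*p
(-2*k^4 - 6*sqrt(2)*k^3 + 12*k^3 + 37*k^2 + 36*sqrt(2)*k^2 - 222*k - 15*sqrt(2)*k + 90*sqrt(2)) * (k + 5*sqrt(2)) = -2*k^5 - 16*sqrt(2)*k^4 + 12*k^4 - 23*k^3 + 96*sqrt(2)*k^3 + 138*k^2 + 170*sqrt(2)*k^2 - 1020*sqrt(2)*k - 150*k + 900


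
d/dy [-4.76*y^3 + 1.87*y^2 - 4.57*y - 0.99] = -14.28*y^2 + 3.74*y - 4.57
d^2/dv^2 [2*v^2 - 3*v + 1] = 4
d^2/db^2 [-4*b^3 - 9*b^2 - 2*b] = -24*b - 18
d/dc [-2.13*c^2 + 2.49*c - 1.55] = 2.49 - 4.26*c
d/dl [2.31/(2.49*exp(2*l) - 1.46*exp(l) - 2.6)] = (3.3726 - 11.5038*exp(l))*exp(l)/(-2.49*exp(2*l) + 1.46*exp(l) + 2.6)^2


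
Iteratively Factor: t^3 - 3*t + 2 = (t + 2)*(t^2 - 2*t + 1) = (t - 1)*(t + 2)*(t - 1)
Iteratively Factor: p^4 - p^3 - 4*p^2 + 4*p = (p + 2)*(p^3 - 3*p^2 + 2*p) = p*(p + 2)*(p^2 - 3*p + 2) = p*(p - 1)*(p + 2)*(p - 2)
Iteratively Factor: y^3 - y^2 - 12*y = (y + 3)*(y^2 - 4*y) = (y - 4)*(y + 3)*(y)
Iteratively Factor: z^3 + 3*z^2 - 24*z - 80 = (z + 4)*(z^2 - z - 20) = (z + 4)^2*(z - 5)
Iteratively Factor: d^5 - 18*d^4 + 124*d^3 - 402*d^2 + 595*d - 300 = (d - 3)*(d^4 - 15*d^3 + 79*d^2 - 165*d + 100) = (d - 5)*(d - 3)*(d^3 - 10*d^2 + 29*d - 20) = (d - 5)*(d - 3)*(d - 1)*(d^2 - 9*d + 20) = (d - 5)*(d - 4)*(d - 3)*(d - 1)*(d - 5)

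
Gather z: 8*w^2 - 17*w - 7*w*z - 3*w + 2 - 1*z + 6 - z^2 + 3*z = 8*w^2 - 20*w - z^2 + z*(2 - 7*w) + 8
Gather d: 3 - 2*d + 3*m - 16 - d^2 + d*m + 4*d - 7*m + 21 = -d^2 + d*(m + 2) - 4*m + 8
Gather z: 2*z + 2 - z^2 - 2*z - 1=1 - z^2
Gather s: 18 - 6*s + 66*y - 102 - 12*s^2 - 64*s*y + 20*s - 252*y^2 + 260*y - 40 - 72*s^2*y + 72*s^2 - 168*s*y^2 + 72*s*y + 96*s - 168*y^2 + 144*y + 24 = s^2*(60 - 72*y) + s*(-168*y^2 + 8*y + 110) - 420*y^2 + 470*y - 100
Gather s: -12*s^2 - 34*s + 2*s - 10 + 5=-12*s^2 - 32*s - 5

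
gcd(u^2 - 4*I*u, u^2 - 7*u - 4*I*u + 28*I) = u - 4*I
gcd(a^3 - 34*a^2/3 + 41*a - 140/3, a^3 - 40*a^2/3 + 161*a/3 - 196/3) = a^2 - 19*a/3 + 28/3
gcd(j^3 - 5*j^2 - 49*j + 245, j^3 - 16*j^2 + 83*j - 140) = j^2 - 12*j + 35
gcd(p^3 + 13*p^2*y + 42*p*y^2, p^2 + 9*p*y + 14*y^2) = p + 7*y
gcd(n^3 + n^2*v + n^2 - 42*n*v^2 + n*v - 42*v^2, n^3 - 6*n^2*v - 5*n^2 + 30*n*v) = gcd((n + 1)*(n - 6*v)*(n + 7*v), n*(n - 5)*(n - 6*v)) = -n + 6*v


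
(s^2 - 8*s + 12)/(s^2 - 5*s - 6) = (s - 2)/(s + 1)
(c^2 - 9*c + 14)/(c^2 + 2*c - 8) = (c - 7)/(c + 4)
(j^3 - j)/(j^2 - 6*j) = (j^2 - 1)/(j - 6)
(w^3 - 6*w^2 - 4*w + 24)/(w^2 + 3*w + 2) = (w^2 - 8*w + 12)/(w + 1)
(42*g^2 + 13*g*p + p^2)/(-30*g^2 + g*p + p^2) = (7*g + p)/(-5*g + p)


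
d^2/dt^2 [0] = 0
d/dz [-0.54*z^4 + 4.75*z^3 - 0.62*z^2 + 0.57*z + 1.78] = -2.16*z^3 + 14.25*z^2 - 1.24*z + 0.57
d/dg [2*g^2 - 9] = 4*g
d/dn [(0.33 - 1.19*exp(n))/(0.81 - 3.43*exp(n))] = 0.168*exp(n)/(3.43*exp(n) - 0.81)^2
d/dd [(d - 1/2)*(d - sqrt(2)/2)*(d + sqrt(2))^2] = 4*d^3 - 3*d^2/2 + 9*sqrt(2)*d^2/2 - 3*sqrt(2)*d/2 - sqrt(2)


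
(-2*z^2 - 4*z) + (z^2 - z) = -z^2 - 5*z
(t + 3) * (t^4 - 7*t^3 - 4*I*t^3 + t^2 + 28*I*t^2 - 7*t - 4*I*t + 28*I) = t^5 - 4*t^4 - 4*I*t^4 - 20*t^3 + 16*I*t^3 - 4*t^2 + 80*I*t^2 - 21*t + 16*I*t + 84*I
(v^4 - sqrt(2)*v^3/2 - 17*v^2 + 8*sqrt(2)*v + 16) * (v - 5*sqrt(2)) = v^5 - 11*sqrt(2)*v^4/2 - 12*v^3 + 93*sqrt(2)*v^2 - 64*v - 80*sqrt(2)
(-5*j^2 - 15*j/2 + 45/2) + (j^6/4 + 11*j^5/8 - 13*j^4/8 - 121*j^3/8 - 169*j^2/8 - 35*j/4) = j^6/4 + 11*j^5/8 - 13*j^4/8 - 121*j^3/8 - 209*j^2/8 - 65*j/4 + 45/2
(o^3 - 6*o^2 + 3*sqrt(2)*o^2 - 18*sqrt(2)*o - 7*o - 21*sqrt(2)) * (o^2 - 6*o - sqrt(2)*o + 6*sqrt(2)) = o^5 - 12*o^4 + 2*sqrt(2)*o^4 - 24*sqrt(2)*o^3 + 23*o^3 + 58*sqrt(2)*o^2 + 114*o^2 - 174*o + 84*sqrt(2)*o - 252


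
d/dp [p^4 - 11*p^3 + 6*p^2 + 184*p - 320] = 4*p^3 - 33*p^2 + 12*p + 184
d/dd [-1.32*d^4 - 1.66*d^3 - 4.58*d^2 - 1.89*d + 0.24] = -5.28*d^3 - 4.98*d^2 - 9.16*d - 1.89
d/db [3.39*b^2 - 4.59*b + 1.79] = 6.78*b - 4.59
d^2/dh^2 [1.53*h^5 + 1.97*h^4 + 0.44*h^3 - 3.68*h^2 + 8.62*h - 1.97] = 30.6*h^3 + 23.64*h^2 + 2.64*h - 7.36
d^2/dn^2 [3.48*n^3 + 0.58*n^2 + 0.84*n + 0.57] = 20.88*n + 1.16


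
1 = 1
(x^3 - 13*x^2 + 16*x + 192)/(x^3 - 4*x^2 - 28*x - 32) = (x^2 - 5*x - 24)/(x^2 + 4*x + 4)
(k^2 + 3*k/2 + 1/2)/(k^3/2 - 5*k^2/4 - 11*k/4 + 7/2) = 2*(2*k^2 + 3*k + 1)/(2*k^3 - 5*k^2 - 11*k + 14)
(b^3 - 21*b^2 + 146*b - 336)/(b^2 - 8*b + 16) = (b^3 - 21*b^2 + 146*b - 336)/(b^2 - 8*b + 16)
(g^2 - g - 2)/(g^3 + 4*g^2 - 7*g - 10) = 1/(g + 5)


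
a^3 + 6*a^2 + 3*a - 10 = (a - 1)*(a + 2)*(a + 5)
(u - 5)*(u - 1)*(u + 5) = u^3 - u^2 - 25*u + 25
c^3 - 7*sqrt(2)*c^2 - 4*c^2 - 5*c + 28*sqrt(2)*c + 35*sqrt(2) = (c - 5)*(c + 1)*(c - 7*sqrt(2))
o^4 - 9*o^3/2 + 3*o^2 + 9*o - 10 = (o - 5/2)*(o - 2)*(o - sqrt(2))*(o + sqrt(2))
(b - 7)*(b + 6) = b^2 - b - 42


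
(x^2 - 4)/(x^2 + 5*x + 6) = (x - 2)/(x + 3)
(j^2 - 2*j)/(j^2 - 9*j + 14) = j/(j - 7)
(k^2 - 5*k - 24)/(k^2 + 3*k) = (k - 8)/k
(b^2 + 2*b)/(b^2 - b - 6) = b/(b - 3)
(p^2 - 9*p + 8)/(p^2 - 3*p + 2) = (p - 8)/(p - 2)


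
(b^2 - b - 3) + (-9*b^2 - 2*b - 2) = -8*b^2 - 3*b - 5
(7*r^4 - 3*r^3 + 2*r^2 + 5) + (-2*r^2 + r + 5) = 7*r^4 - 3*r^3 + r + 10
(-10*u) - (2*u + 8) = -12*u - 8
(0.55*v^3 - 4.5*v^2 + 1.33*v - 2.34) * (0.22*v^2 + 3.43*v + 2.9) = 0.121*v^5 + 0.8965*v^4 - 13.5474*v^3 - 9.0029*v^2 - 4.1692*v - 6.786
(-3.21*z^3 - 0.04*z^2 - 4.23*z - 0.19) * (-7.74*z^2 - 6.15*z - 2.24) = 24.8454*z^5 + 20.0511*z^4 + 40.1766*z^3 + 27.5747*z^2 + 10.6437*z + 0.4256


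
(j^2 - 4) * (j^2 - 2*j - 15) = j^4 - 2*j^3 - 19*j^2 + 8*j + 60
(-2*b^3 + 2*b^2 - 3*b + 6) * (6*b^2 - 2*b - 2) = -12*b^5 + 16*b^4 - 18*b^3 + 38*b^2 - 6*b - 12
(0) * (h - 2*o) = 0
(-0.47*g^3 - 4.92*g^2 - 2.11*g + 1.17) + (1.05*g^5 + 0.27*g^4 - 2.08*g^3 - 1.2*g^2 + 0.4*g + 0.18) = 1.05*g^5 + 0.27*g^4 - 2.55*g^3 - 6.12*g^2 - 1.71*g + 1.35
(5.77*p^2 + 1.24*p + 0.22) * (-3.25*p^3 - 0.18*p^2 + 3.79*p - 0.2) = -18.7525*p^5 - 5.0686*p^4 + 20.9301*p^3 + 3.506*p^2 + 0.5858*p - 0.044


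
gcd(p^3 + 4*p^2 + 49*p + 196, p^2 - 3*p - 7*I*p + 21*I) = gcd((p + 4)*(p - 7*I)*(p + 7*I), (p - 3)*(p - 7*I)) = p - 7*I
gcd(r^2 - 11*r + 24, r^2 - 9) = r - 3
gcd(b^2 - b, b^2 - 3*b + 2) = b - 1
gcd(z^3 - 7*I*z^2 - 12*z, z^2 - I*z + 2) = 1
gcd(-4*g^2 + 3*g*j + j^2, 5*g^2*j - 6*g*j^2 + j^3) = g - j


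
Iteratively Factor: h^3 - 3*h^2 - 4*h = (h + 1)*(h^2 - 4*h) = (h - 4)*(h + 1)*(h)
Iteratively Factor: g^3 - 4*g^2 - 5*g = (g - 5)*(g^2 + g) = g*(g - 5)*(g + 1)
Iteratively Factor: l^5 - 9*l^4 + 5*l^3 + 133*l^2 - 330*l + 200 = (l + 4)*(l^4 - 13*l^3 + 57*l^2 - 95*l + 50) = (l - 5)*(l + 4)*(l^3 - 8*l^2 + 17*l - 10) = (l - 5)*(l - 1)*(l + 4)*(l^2 - 7*l + 10) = (l - 5)^2*(l - 1)*(l + 4)*(l - 2)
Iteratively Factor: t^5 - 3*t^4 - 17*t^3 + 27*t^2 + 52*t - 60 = (t - 1)*(t^4 - 2*t^3 - 19*t^2 + 8*t + 60) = (t - 2)*(t - 1)*(t^3 - 19*t - 30) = (t - 2)*(t - 1)*(t + 2)*(t^2 - 2*t - 15) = (t - 2)*(t - 1)*(t + 2)*(t + 3)*(t - 5)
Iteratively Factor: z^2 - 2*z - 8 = (z + 2)*(z - 4)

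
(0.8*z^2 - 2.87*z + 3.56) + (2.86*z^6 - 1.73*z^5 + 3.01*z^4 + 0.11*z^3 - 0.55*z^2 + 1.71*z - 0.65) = 2.86*z^6 - 1.73*z^5 + 3.01*z^4 + 0.11*z^3 + 0.25*z^2 - 1.16*z + 2.91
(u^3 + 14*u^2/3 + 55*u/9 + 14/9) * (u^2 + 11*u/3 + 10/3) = u^5 + 25*u^4/3 + 239*u^3/9 + 1067*u^2/27 + 704*u/27 + 140/27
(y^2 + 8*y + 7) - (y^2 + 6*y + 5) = 2*y + 2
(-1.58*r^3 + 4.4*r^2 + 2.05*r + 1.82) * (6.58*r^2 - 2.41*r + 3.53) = -10.3964*r^5 + 32.7598*r^4 - 2.6924*r^3 + 22.5671*r^2 + 2.8503*r + 6.4246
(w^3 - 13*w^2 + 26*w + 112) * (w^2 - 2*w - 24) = w^5 - 15*w^4 + 28*w^3 + 372*w^2 - 848*w - 2688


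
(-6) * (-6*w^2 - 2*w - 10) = 36*w^2 + 12*w + 60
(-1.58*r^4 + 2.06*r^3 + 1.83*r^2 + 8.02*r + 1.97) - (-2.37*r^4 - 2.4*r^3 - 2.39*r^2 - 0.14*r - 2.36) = 0.79*r^4 + 4.46*r^3 + 4.22*r^2 + 8.16*r + 4.33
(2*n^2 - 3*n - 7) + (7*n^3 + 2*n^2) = 7*n^3 + 4*n^2 - 3*n - 7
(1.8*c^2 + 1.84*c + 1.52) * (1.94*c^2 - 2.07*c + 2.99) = 3.492*c^4 - 0.1564*c^3 + 4.522*c^2 + 2.3552*c + 4.5448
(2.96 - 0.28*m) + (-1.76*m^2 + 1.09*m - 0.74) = -1.76*m^2 + 0.81*m + 2.22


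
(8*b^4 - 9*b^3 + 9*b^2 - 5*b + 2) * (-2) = -16*b^4 + 18*b^3 - 18*b^2 + 10*b - 4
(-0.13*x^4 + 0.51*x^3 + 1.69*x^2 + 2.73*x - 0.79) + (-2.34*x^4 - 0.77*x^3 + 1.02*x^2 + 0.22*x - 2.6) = -2.47*x^4 - 0.26*x^3 + 2.71*x^2 + 2.95*x - 3.39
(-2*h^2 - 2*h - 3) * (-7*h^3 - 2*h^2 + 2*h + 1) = 14*h^5 + 18*h^4 + 21*h^3 - 8*h - 3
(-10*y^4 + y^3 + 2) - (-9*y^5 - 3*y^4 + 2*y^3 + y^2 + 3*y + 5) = 9*y^5 - 7*y^4 - y^3 - y^2 - 3*y - 3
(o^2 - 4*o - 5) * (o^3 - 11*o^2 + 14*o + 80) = o^5 - 15*o^4 + 53*o^3 + 79*o^2 - 390*o - 400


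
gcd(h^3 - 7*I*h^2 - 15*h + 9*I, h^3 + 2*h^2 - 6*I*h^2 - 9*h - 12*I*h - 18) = h^2 - 6*I*h - 9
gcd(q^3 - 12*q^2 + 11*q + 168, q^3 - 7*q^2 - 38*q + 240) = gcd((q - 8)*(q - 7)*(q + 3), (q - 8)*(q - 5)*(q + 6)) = q - 8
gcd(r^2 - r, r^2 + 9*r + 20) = 1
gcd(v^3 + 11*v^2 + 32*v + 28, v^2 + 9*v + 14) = v^2 + 9*v + 14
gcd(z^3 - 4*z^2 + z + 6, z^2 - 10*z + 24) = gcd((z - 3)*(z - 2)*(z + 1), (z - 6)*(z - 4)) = 1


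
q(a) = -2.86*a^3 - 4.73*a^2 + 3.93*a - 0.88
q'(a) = -8.58*a^2 - 9.46*a + 3.93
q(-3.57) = 54.93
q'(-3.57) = -71.65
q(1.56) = -17.12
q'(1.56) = -31.71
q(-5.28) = 267.49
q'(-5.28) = -185.32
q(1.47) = -14.41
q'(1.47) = -28.52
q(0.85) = -2.71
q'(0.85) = -10.31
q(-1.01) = -6.73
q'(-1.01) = 4.73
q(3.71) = -197.45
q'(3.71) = -149.26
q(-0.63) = -4.52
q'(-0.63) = 6.48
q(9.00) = -2433.58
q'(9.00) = -776.19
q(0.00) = -0.88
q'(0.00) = 3.93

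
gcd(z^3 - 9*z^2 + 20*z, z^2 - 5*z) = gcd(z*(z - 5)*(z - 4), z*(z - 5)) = z^2 - 5*z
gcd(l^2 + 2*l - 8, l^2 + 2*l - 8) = l^2 + 2*l - 8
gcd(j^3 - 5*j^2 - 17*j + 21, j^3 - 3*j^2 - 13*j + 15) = j^2 + 2*j - 3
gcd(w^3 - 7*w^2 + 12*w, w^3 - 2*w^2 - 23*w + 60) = w^2 - 7*w + 12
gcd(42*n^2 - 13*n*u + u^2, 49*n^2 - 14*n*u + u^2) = -7*n + u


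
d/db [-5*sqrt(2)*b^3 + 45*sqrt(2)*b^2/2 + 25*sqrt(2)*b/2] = sqrt(2)*(-15*b^2 + 45*b + 25/2)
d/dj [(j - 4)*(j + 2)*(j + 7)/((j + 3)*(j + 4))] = (j^4 + 14*j^3 + 93*j^2 + 232*j + 128)/(j^4 + 14*j^3 + 73*j^2 + 168*j + 144)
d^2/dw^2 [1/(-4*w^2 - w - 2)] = 2*(16*w^2 + 4*w - (8*w + 1)^2 + 8)/(4*w^2 + w + 2)^3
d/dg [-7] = 0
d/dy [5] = 0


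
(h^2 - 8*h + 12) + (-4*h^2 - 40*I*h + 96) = -3*h^2 - 8*h - 40*I*h + 108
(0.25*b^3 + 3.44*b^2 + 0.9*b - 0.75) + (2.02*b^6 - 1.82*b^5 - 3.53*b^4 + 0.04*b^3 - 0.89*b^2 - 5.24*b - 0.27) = 2.02*b^6 - 1.82*b^5 - 3.53*b^4 + 0.29*b^3 + 2.55*b^2 - 4.34*b - 1.02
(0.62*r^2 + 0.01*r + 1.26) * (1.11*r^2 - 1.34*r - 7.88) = 0.6882*r^4 - 0.8197*r^3 - 3.5004*r^2 - 1.7672*r - 9.9288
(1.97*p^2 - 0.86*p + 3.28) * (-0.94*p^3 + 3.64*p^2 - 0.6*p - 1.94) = -1.8518*p^5 + 7.9792*p^4 - 7.3956*p^3 + 8.6334*p^2 - 0.2996*p - 6.3632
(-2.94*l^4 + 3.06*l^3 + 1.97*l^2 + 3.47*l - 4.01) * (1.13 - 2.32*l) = 6.8208*l^5 - 10.4214*l^4 - 1.1126*l^3 - 5.8243*l^2 + 13.2243*l - 4.5313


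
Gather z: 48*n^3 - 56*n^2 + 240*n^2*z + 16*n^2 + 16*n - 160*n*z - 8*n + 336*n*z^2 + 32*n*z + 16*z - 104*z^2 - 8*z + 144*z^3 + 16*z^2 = 48*n^3 - 40*n^2 + 8*n + 144*z^3 + z^2*(336*n - 88) + z*(240*n^2 - 128*n + 8)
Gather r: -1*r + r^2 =r^2 - r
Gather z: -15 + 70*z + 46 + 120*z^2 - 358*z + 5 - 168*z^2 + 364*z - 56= -48*z^2 + 76*z - 20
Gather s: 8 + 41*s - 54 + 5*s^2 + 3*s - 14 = 5*s^2 + 44*s - 60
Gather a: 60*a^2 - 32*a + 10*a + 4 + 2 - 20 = 60*a^2 - 22*a - 14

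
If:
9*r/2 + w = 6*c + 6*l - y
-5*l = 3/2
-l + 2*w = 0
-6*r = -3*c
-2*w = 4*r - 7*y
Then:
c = 45/97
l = -3/10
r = 45/194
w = -3/20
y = 87/970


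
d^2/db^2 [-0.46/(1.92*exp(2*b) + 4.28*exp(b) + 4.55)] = ((3.5328*exp(b) + 1.9688)*(1.92*exp(2*b) + 4.28*exp(b) + 4.55) - 0.46*(3.84*exp(b) + 4.28)*(7.68*exp(b) + 8.56)*exp(b))*exp(b)/(1.92*exp(2*b) + 4.28*exp(b) + 4.55)^3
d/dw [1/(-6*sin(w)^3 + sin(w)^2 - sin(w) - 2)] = (18*sin(w)^2 - 2*sin(w) + 1)*cos(w)/(6*sin(w)^3 - sin(w)^2 + sin(w) + 2)^2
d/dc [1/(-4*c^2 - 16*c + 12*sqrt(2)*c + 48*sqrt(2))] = (2*c - 3*sqrt(2) + 4)/(4*(c^2 - 3*sqrt(2)*c + 4*c - 12*sqrt(2))^2)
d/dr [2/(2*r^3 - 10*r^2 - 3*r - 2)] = 2*(-6*r^2 + 20*r + 3)/(-2*r^3 + 10*r^2 + 3*r + 2)^2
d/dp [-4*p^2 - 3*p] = -8*p - 3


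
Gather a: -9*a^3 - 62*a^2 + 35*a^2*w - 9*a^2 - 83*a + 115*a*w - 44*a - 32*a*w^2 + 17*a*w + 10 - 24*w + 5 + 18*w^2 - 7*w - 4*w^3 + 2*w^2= -9*a^3 + a^2*(35*w - 71) + a*(-32*w^2 + 132*w - 127) - 4*w^3 + 20*w^2 - 31*w + 15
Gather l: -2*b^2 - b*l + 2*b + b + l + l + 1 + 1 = -2*b^2 + 3*b + l*(2 - b) + 2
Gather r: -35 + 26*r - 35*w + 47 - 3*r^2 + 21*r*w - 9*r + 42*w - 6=-3*r^2 + r*(21*w + 17) + 7*w + 6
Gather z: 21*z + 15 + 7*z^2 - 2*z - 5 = 7*z^2 + 19*z + 10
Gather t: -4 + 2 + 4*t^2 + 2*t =4*t^2 + 2*t - 2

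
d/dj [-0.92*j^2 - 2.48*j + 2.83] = -1.84*j - 2.48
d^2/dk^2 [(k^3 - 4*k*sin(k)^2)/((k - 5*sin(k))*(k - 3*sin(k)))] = 2*(-4*k^6*sin(k) + 6*k^5*sin(k)^2 + 45*k^5 + 132*k^4*sin(k)^3 - 90*k^4*sin(k)*cos(k) - 360*k^4*sin(k) - 442*k^3*sin(k)^4 + 720*k^3*sin(k)^2*cos(k) + 900*k^3*sin(k)^2 + 240*k^2*sin(k)^5 - 1710*k^2*sin(k)^3*cos(k) - 840*k^2*sin(k)^3 + 960*k*sin(k)^4*cos(k) + 855*k*sin(k)^4 - 480*sin(k)^5)/((k - 5*sin(k))^3*(k - 3*sin(k))^3)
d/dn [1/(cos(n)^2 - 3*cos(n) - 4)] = (2*cos(n) - 3)*sin(n)/(sin(n)^2 + 3*cos(n) + 3)^2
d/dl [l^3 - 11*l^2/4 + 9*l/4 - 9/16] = 3*l^2 - 11*l/2 + 9/4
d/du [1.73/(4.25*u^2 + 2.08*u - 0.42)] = (-14.705*u - 3.5984)/(4.25*u^2 + 2.08*u - 0.42)^2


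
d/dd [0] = 0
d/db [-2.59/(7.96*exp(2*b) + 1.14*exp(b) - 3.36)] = (41.2328*exp(b) + 2.9526)*exp(b)/(7.96*exp(2*b) + 1.14*exp(b) - 3.36)^2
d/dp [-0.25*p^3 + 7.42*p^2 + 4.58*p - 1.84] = -0.75*p^2 + 14.84*p + 4.58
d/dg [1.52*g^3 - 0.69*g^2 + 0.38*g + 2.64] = 4.56*g^2 - 1.38*g + 0.38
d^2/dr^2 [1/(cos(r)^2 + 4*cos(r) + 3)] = (-4*sin(r)^4 + 6*sin(r)^2 + 27*cos(r) - 3*cos(3*r) + 24)/((cos(r) + 1)^3*(cos(r) + 3)^3)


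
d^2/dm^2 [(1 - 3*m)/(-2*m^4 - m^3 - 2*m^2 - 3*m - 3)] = 2*((3*m - 1)*(8*m^3 + 3*m^2 + 4*m + 3)^2 - (24*m^3 + 9*m^2 + 12*m + (3*m - 1)*(12*m^2 + 3*m + 2) + 9)*(2*m^4 + m^3 + 2*m^2 + 3*m + 3))/(2*m^4 + m^3 + 2*m^2 + 3*m + 3)^3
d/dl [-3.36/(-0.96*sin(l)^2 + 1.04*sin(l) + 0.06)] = (3.4944 - 6.4512*sin(l))*cos(l)/(-0.96*sin(l)^2 + 1.04*sin(l) + 0.06)^2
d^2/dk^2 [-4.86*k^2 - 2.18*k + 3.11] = -9.72000000000000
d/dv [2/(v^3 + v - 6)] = 2*(-3*v^2 - 1)/(v^3 + v - 6)^2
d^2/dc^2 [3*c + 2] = 0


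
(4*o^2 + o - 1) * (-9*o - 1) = -36*o^3 - 13*o^2 + 8*o + 1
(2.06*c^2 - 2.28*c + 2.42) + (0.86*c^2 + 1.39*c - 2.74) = 2.92*c^2 - 0.89*c - 0.32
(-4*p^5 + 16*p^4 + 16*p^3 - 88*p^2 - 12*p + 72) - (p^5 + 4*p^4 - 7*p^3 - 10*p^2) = -5*p^5 + 12*p^4 + 23*p^3 - 78*p^2 - 12*p + 72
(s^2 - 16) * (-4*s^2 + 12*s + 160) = -4*s^4 + 12*s^3 + 224*s^2 - 192*s - 2560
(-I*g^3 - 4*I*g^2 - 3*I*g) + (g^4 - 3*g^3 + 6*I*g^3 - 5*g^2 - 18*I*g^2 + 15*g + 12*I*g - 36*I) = g^4 - 3*g^3 + 5*I*g^3 - 5*g^2 - 22*I*g^2 + 15*g + 9*I*g - 36*I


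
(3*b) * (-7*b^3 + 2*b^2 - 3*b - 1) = -21*b^4 + 6*b^3 - 9*b^2 - 3*b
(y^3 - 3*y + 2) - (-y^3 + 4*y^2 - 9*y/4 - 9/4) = 2*y^3 - 4*y^2 - 3*y/4 + 17/4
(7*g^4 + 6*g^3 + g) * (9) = 63*g^4 + 54*g^3 + 9*g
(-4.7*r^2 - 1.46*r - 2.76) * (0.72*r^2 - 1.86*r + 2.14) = -3.384*r^4 + 7.6908*r^3 - 9.3296*r^2 + 2.0092*r - 5.9064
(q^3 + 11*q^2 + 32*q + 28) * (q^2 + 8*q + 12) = q^5 + 19*q^4 + 132*q^3 + 416*q^2 + 608*q + 336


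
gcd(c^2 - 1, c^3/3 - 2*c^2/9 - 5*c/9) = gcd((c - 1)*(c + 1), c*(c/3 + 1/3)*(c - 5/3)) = c + 1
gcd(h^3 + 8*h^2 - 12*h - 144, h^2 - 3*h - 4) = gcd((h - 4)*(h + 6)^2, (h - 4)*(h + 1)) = h - 4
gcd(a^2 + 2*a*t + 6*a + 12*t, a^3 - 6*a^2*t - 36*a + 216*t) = a + 6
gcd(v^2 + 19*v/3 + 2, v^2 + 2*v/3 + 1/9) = v + 1/3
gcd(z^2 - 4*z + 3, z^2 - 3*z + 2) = z - 1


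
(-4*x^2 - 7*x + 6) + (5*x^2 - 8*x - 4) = x^2 - 15*x + 2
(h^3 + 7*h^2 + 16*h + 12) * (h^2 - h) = h^5 + 6*h^4 + 9*h^3 - 4*h^2 - 12*h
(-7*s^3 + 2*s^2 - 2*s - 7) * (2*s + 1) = -14*s^4 - 3*s^3 - 2*s^2 - 16*s - 7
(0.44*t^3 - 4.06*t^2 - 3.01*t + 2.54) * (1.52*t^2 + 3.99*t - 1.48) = 0.6688*t^5 - 4.4156*t^4 - 21.4258*t^3 - 2.1403*t^2 + 14.5894*t - 3.7592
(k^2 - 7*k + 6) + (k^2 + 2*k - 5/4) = 2*k^2 - 5*k + 19/4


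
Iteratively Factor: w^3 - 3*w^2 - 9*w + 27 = (w - 3)*(w^2 - 9) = (w - 3)*(w + 3)*(w - 3)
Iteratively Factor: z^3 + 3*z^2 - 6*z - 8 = (z - 2)*(z^2 + 5*z + 4) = (z - 2)*(z + 1)*(z + 4)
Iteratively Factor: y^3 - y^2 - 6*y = (y + 2)*(y^2 - 3*y) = y*(y + 2)*(y - 3)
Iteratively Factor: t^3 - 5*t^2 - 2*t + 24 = (t - 4)*(t^2 - t - 6) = (t - 4)*(t - 3)*(t + 2)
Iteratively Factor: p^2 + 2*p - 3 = (p - 1)*(p + 3)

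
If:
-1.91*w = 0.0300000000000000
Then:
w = -0.02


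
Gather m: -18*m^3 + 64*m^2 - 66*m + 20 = -18*m^3 + 64*m^2 - 66*m + 20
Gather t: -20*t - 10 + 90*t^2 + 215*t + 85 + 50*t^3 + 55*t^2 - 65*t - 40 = 50*t^3 + 145*t^2 + 130*t + 35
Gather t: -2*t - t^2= -t^2 - 2*t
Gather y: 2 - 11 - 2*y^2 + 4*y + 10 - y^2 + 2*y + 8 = -3*y^2 + 6*y + 9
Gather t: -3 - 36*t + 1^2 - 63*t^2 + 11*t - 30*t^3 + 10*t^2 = -30*t^3 - 53*t^2 - 25*t - 2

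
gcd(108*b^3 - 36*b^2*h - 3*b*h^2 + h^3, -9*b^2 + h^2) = 3*b - h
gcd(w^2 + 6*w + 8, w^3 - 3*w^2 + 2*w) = 1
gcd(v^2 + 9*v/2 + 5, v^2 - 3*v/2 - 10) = v + 5/2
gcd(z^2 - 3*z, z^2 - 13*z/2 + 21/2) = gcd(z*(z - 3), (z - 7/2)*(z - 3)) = z - 3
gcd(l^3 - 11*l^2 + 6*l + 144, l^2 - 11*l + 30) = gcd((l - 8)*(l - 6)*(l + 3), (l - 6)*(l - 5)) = l - 6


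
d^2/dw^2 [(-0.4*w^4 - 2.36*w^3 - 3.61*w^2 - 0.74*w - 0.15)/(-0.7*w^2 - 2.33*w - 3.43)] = (0.392000000000001*w^6 + 3.91440000000001*w^5 + 18.79176*w^4 + 54.389228*w^3 + 118.072164*w^2 + 157.398444*w + 74.022936)/(0.343*w^6 + 3.4251*w^5 + 16.44279*w^4 + 46.215317*w^3 + 80.569671*w^2 + 82.236651*w + 40.353607)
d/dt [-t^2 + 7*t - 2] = 7 - 2*t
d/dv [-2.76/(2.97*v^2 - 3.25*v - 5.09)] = (16.3944*v - 8.97)/(-2.97*v^2 + 3.25*v + 5.09)^2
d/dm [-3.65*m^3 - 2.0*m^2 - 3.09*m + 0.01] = -10.95*m^2 - 4.0*m - 3.09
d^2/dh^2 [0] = 0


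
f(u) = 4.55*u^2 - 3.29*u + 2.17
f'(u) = 9.1*u - 3.29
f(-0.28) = 3.45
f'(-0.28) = -5.84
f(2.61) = 24.58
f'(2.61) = 20.46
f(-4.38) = 103.87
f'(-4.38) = -43.15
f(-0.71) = 6.80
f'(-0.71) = -9.75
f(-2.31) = 34.05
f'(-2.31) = -24.31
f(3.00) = 33.25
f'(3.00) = 24.01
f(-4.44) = 106.47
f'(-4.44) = -43.69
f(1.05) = 3.73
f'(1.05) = 6.26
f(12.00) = 617.89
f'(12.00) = 105.91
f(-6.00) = 185.71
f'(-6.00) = -57.89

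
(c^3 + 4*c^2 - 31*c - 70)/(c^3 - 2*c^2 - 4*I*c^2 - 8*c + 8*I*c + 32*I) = (c^2 + 2*c - 35)/(c^2 - 4*c*(1 + I) + 16*I)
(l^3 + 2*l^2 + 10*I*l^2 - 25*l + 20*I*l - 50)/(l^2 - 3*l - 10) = (l^2 + 10*I*l - 25)/(l - 5)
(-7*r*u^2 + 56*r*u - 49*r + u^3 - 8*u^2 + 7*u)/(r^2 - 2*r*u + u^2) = (-7*r*u^2 + 56*r*u - 49*r + u^3 - 8*u^2 + 7*u)/(r^2 - 2*r*u + u^2)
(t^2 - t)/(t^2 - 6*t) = (t - 1)/(t - 6)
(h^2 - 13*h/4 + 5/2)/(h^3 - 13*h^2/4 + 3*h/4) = (4*h^2 - 13*h + 10)/(h*(4*h^2 - 13*h + 3))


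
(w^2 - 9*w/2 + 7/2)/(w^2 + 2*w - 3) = (w - 7/2)/(w + 3)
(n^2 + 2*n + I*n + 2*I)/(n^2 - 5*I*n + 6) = (n + 2)/(n - 6*I)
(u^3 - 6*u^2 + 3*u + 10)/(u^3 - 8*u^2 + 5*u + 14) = (u - 5)/(u - 7)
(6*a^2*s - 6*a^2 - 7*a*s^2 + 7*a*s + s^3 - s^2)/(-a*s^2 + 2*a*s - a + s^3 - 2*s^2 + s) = (-6*a + s)/(s - 1)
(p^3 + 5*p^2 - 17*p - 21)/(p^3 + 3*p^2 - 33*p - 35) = (p - 3)/(p - 5)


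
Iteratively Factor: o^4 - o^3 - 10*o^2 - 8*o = (o + 2)*(o^3 - 3*o^2 - 4*o) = (o - 4)*(o + 2)*(o^2 + o) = o*(o - 4)*(o + 2)*(o + 1)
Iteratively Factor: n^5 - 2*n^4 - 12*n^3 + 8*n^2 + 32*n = (n)*(n^4 - 2*n^3 - 12*n^2 + 8*n + 32) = n*(n - 4)*(n^3 + 2*n^2 - 4*n - 8) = n*(n - 4)*(n + 2)*(n^2 - 4) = n*(n - 4)*(n - 2)*(n + 2)*(n + 2)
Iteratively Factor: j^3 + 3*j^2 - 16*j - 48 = (j - 4)*(j^2 + 7*j + 12) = (j - 4)*(j + 4)*(j + 3)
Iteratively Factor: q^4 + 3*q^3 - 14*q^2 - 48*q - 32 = (q + 2)*(q^3 + q^2 - 16*q - 16) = (q + 1)*(q + 2)*(q^2 - 16) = (q + 1)*(q + 2)*(q + 4)*(q - 4)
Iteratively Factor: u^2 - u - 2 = (u - 2)*(u + 1)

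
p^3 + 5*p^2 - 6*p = p*(p - 1)*(p + 6)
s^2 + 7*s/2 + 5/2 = (s + 1)*(s + 5/2)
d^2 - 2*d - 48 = (d - 8)*(d + 6)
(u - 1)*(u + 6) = u^2 + 5*u - 6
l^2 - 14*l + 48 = (l - 8)*(l - 6)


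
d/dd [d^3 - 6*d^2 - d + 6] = 3*d^2 - 12*d - 1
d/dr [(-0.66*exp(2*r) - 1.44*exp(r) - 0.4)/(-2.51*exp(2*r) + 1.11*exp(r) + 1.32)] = (-4.347*exp(2*r) - 3.7504*exp(r) - 1.4568)*exp(r)/(6.3001*exp(4*r) - 5.5722*exp(3*r) - 5.3943*exp(2*r) + 2.9304*exp(r) + 1.7424)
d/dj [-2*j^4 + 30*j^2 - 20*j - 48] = -8*j^3 + 60*j - 20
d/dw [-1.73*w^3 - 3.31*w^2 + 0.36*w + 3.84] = -5.19*w^2 - 6.62*w + 0.36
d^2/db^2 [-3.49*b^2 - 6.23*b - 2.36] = -6.98000000000000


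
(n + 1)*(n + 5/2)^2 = n^3 + 6*n^2 + 45*n/4 + 25/4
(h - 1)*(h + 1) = h^2 - 1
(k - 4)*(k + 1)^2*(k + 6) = k^4 + 4*k^3 - 19*k^2 - 46*k - 24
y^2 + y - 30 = (y - 5)*(y + 6)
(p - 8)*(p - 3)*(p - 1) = p^3 - 12*p^2 + 35*p - 24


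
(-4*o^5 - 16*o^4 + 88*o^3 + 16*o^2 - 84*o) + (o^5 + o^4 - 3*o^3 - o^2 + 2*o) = -3*o^5 - 15*o^4 + 85*o^3 + 15*o^2 - 82*o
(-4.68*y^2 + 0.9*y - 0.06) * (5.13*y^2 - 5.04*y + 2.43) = -24.0084*y^4 + 28.2042*y^3 - 16.2162*y^2 + 2.4894*y - 0.1458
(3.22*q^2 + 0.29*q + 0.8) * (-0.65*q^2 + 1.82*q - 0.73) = -2.093*q^4 + 5.6719*q^3 - 2.3428*q^2 + 1.2443*q - 0.584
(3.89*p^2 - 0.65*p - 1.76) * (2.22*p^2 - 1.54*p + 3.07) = 8.6358*p^4 - 7.4336*p^3 + 9.0361*p^2 + 0.7149*p - 5.4032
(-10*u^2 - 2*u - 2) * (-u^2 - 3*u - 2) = 10*u^4 + 32*u^3 + 28*u^2 + 10*u + 4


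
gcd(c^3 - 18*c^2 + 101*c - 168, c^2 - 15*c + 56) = c^2 - 15*c + 56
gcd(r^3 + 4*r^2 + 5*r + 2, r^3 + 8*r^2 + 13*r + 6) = r^2 + 2*r + 1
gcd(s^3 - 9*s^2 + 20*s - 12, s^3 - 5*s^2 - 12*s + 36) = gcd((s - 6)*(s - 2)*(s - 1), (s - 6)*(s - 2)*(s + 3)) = s^2 - 8*s + 12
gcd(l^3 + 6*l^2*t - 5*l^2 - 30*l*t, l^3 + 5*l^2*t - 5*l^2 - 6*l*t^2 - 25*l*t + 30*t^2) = l^2 + 6*l*t - 5*l - 30*t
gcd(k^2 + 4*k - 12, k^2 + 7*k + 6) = k + 6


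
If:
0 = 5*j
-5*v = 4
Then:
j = 0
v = -4/5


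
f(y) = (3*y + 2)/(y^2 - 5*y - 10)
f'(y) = (5 - 2*y)*(3*y + 2)/(y^2 - 5*y - 10)^2 + 3/(y^2 - 5*y - 10)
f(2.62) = -0.61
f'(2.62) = -0.19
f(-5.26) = -0.31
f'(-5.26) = -0.04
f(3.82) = -0.93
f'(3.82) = -0.38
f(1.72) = -0.46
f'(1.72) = -0.15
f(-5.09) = -0.32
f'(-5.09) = -0.05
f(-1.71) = -2.12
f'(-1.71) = -10.09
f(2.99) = -0.69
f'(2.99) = -0.23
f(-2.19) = -0.80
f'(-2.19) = -0.78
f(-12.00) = -0.18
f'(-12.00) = -0.01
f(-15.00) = -0.15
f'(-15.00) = -0.00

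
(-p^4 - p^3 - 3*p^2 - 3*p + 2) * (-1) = p^4 + p^3 + 3*p^2 + 3*p - 2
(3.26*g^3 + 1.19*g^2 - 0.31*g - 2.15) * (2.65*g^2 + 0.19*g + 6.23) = 8.639*g^5 + 3.7729*g^4 + 19.7144*g^3 + 1.6573*g^2 - 2.3398*g - 13.3945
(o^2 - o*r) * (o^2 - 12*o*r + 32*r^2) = o^4 - 13*o^3*r + 44*o^2*r^2 - 32*o*r^3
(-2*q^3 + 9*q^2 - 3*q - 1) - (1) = -2*q^3 + 9*q^2 - 3*q - 2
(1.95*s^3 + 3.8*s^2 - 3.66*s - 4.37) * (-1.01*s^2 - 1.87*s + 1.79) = -1.9695*s^5 - 7.4845*s^4 + 0.0811000000000002*s^3 + 18.0599*s^2 + 1.6205*s - 7.8223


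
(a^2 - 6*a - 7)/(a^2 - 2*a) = (a^2 - 6*a - 7)/(a*(a - 2))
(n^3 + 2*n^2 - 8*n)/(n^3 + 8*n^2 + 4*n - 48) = n/(n + 6)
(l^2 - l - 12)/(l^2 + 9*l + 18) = (l - 4)/(l + 6)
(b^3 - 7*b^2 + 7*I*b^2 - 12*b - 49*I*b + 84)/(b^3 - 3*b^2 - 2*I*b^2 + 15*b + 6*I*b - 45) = (b^2 + b*(-7 + 4*I) - 28*I)/(b^2 - b*(3 + 5*I) + 15*I)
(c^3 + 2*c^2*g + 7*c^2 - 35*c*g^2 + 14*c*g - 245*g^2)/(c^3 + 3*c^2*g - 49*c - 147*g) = (c^2 + 2*c*g - 35*g^2)/(c^2 + 3*c*g - 7*c - 21*g)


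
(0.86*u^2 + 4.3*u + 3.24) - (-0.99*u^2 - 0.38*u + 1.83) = 1.85*u^2 + 4.68*u + 1.41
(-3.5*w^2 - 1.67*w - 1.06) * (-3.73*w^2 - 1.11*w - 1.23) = 13.055*w^4 + 10.1141*w^3 + 10.1125*w^2 + 3.2307*w + 1.3038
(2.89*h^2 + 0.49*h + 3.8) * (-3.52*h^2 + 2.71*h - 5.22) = -10.1728*h^4 + 6.1071*h^3 - 27.1339*h^2 + 7.7402*h - 19.836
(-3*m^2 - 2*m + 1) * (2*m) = -6*m^3 - 4*m^2 + 2*m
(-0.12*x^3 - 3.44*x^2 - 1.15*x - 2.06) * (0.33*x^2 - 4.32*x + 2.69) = -0.0396*x^5 - 0.6168*x^4 + 14.1585*x^3 - 4.9654*x^2 + 5.8057*x - 5.5414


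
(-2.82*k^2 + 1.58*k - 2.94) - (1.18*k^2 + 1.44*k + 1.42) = -4.0*k^2 + 0.14*k - 4.36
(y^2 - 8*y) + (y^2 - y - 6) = 2*y^2 - 9*y - 6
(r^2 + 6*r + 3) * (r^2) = r^4 + 6*r^3 + 3*r^2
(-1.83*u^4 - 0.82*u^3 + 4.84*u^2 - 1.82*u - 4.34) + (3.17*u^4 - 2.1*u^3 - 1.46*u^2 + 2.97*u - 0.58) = 1.34*u^4 - 2.92*u^3 + 3.38*u^2 + 1.15*u - 4.92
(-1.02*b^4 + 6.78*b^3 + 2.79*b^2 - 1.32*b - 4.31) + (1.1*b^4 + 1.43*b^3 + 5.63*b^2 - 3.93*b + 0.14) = 0.0800000000000001*b^4 + 8.21*b^3 + 8.42*b^2 - 5.25*b - 4.17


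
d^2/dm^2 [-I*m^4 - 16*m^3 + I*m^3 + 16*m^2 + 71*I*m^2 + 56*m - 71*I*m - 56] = -12*I*m^2 + 6*m*(-16 + I) + 32 + 142*I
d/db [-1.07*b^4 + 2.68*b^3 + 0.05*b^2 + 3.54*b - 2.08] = -4.28*b^3 + 8.04*b^2 + 0.1*b + 3.54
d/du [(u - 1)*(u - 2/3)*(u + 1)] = 3*u^2 - 4*u/3 - 1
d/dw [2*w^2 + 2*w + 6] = 4*w + 2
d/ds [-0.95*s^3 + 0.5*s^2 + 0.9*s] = -2.85*s^2 + 1.0*s + 0.9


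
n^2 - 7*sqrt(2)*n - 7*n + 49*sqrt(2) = (n - 7)*(n - 7*sqrt(2))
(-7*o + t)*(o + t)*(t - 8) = -7*o^2*t + 56*o^2 - 6*o*t^2 + 48*o*t + t^3 - 8*t^2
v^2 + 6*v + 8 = (v + 2)*(v + 4)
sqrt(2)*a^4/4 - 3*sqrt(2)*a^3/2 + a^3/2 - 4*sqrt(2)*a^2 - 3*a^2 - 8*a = a*(a/2 + 1)*(a - 8)*(sqrt(2)*a/2 + 1)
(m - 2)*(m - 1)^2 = m^3 - 4*m^2 + 5*m - 2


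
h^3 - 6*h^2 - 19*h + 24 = (h - 8)*(h - 1)*(h + 3)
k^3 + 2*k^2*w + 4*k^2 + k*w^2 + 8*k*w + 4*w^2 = (k + 4)*(k + w)^2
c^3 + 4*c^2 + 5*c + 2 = (c + 1)^2*(c + 2)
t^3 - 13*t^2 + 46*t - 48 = (t - 8)*(t - 3)*(t - 2)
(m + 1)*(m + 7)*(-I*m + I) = -I*m^3 - 7*I*m^2 + I*m + 7*I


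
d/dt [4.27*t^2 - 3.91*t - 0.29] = 8.54*t - 3.91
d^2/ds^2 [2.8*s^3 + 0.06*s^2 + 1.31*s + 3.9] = 16.8*s + 0.12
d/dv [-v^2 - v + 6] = -2*v - 1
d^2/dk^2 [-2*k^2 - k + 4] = -4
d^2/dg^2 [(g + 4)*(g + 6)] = 2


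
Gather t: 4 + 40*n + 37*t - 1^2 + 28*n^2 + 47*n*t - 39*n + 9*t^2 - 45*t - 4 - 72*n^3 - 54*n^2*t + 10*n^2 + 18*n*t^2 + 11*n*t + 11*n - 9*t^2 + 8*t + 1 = -72*n^3 + 38*n^2 + 18*n*t^2 + 12*n + t*(-54*n^2 + 58*n)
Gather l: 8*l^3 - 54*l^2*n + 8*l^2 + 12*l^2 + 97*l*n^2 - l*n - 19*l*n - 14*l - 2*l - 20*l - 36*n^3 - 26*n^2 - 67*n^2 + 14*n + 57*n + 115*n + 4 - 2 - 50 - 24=8*l^3 + l^2*(20 - 54*n) + l*(97*n^2 - 20*n - 36) - 36*n^3 - 93*n^2 + 186*n - 72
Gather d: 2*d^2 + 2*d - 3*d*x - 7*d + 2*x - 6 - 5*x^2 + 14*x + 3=2*d^2 + d*(-3*x - 5) - 5*x^2 + 16*x - 3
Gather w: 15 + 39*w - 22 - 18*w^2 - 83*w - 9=-18*w^2 - 44*w - 16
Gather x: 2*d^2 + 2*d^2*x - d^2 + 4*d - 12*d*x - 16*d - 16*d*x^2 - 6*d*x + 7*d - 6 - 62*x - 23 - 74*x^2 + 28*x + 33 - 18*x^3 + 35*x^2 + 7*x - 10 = d^2 - 5*d - 18*x^3 + x^2*(-16*d - 39) + x*(2*d^2 - 18*d - 27) - 6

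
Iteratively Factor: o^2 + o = (o)*(o + 1)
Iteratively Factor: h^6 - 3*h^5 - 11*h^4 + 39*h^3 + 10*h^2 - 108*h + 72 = (h - 2)*(h^5 - h^4 - 13*h^3 + 13*h^2 + 36*h - 36) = (h - 3)*(h - 2)*(h^4 + 2*h^3 - 7*h^2 - 8*h + 12) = (h - 3)*(h - 2)*(h + 2)*(h^3 - 7*h + 6) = (h - 3)*(h - 2)*(h + 2)*(h + 3)*(h^2 - 3*h + 2) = (h - 3)*(h - 2)^2*(h + 2)*(h + 3)*(h - 1)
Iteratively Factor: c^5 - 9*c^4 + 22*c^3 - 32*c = (c + 1)*(c^4 - 10*c^3 + 32*c^2 - 32*c) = (c - 2)*(c + 1)*(c^3 - 8*c^2 + 16*c) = (c - 4)*(c - 2)*(c + 1)*(c^2 - 4*c) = (c - 4)^2*(c - 2)*(c + 1)*(c)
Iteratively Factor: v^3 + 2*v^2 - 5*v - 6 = (v + 1)*(v^2 + v - 6) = (v + 1)*(v + 3)*(v - 2)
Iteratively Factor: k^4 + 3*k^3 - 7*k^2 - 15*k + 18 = (k + 3)*(k^3 - 7*k + 6) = (k - 1)*(k + 3)*(k^2 + k - 6) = (k - 1)*(k + 3)^2*(k - 2)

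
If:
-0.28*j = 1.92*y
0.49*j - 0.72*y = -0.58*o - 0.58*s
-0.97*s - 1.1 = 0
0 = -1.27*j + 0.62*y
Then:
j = 0.00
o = 1.13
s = -1.13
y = 0.00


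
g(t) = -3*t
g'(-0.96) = -3.00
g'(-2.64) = -3.00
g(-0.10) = 0.30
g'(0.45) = -3.00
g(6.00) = -18.00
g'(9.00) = -3.00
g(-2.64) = 7.92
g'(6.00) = -3.00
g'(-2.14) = -3.00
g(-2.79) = 8.37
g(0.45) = -1.35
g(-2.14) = 6.42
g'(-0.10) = -3.00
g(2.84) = -8.52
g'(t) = -3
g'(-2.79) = -3.00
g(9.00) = -27.00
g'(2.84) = -3.00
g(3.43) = -10.29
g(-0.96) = 2.88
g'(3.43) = -3.00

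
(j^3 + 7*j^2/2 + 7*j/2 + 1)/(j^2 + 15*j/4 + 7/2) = 2*(2*j^2 + 3*j + 1)/(4*j + 7)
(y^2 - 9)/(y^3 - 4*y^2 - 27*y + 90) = (y + 3)/(y^2 - y - 30)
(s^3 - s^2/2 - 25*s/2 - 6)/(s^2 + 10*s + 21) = (s^2 - 7*s/2 - 2)/(s + 7)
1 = 1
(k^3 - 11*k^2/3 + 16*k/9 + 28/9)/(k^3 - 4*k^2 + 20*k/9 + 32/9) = (3*k - 7)/(3*k - 8)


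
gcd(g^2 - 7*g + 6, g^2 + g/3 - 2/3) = 1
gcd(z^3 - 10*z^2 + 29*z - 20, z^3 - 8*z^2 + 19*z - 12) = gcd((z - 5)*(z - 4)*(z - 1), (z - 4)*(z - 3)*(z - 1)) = z^2 - 5*z + 4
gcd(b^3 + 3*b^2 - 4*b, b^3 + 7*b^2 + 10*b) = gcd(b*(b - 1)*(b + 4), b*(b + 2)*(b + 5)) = b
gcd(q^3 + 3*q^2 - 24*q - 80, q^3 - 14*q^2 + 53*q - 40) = q - 5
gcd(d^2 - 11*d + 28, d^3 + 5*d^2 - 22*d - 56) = d - 4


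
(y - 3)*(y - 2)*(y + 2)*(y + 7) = y^4 + 4*y^3 - 25*y^2 - 16*y + 84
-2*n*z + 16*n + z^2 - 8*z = (-2*n + z)*(z - 8)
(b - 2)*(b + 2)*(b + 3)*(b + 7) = b^4 + 10*b^3 + 17*b^2 - 40*b - 84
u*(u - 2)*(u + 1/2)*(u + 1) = u^4 - u^3/2 - 5*u^2/2 - u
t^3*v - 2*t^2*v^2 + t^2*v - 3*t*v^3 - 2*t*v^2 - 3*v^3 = (t - 3*v)*(t + v)*(t*v + v)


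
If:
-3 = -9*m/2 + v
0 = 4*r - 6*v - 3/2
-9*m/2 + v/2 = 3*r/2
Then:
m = 25/66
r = -69/44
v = -57/44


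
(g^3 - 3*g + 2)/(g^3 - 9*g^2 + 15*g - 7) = (g + 2)/(g - 7)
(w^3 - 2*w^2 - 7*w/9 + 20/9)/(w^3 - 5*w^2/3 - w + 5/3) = (w - 4/3)/(w - 1)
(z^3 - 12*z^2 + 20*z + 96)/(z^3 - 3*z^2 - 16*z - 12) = (z - 8)/(z + 1)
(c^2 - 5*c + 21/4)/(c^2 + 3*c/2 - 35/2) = (c - 3/2)/(c + 5)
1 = 1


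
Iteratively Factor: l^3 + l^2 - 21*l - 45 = (l + 3)*(l^2 - 2*l - 15) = (l - 5)*(l + 3)*(l + 3)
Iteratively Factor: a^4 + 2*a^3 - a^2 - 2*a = (a)*(a^3 + 2*a^2 - a - 2) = a*(a + 1)*(a^2 + a - 2) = a*(a - 1)*(a + 1)*(a + 2)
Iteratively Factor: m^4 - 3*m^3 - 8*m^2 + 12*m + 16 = (m - 2)*(m^3 - m^2 - 10*m - 8) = (m - 4)*(m - 2)*(m^2 + 3*m + 2) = (m - 4)*(m - 2)*(m + 2)*(m + 1)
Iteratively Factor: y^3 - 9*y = (y + 3)*(y^2 - 3*y) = y*(y + 3)*(y - 3)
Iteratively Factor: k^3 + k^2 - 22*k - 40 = (k + 4)*(k^2 - 3*k - 10) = (k + 2)*(k + 4)*(k - 5)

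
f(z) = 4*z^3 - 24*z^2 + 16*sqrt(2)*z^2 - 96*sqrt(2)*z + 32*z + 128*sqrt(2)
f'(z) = 12*z^2 - 48*z + 32*sqrt(2)*z - 96*sqrt(2) + 32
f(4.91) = 111.93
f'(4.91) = 172.05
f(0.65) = 114.09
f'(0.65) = -100.48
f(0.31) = 148.84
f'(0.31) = -103.46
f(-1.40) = 312.62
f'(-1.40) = -76.40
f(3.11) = -34.64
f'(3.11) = 3.76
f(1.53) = 33.37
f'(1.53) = -79.87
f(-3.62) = 348.91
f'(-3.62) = 63.43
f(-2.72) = 372.61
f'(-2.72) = -7.52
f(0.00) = 181.02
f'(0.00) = -103.76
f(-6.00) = -109.81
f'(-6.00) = 344.71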